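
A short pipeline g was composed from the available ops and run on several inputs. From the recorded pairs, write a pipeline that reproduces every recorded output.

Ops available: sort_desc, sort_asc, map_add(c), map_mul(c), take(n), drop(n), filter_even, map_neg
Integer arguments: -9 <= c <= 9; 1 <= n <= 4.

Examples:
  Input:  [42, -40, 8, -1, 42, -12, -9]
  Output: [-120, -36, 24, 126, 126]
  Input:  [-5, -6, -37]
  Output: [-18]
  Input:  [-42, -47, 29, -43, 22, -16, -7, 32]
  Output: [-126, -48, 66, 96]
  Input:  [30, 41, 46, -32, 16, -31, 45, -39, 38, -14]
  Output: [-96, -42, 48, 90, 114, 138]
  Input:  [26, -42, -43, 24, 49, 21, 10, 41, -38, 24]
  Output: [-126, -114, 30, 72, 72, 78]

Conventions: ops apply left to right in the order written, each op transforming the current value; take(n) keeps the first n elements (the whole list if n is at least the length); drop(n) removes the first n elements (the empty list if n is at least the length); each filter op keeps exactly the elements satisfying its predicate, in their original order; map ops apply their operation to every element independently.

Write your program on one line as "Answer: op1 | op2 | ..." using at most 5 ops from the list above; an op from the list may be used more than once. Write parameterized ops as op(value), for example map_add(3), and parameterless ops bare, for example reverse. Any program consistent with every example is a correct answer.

map_mul(3) | sort_desc | filter_even | sort_asc

Check, running the answer program on each example:
  [42, -40, 8, -1, 42, -12, -9] -> [126, -120, 24, -3, 126, -36, -27] -> [126, 126, 24, -3, -27, -36, -120] -> [126, 126, 24, -36, -120] -> [-120, -36, 24, 126, 126]
  [-5, -6, -37] -> [-15, -18, -111] -> [-15, -18, -111] -> [-18] -> [-18]
  [-42, -47, 29, -43, 22, -16, -7, 32] -> [-126, -141, 87, -129, 66, -48, -21, 96] -> [96, 87, 66, -21, -48, -126, -129, -141] -> [96, 66, -48, -126] -> [-126, -48, 66, 96]
  [30, 41, 46, -32, 16, -31, 45, -39, 38, -14] -> [90, 123, 138, -96, 48, -93, 135, -117, 114, -42] -> [138, 135, 123, 114, 90, 48, -42, -93, -96, -117] -> [138, 114, 90, 48, -42, -96] -> [-96, -42, 48, 90, 114, 138]
  [26, -42, -43, 24, 49, 21, 10, 41, -38, 24] -> [78, -126, -129, 72, 147, 63, 30, 123, -114, 72] -> [147, 123, 78, 72, 72, 63, 30, -114, -126, -129] -> [78, 72, 72, 30, -114, -126] -> [-126, -114, 30, 72, 72, 78]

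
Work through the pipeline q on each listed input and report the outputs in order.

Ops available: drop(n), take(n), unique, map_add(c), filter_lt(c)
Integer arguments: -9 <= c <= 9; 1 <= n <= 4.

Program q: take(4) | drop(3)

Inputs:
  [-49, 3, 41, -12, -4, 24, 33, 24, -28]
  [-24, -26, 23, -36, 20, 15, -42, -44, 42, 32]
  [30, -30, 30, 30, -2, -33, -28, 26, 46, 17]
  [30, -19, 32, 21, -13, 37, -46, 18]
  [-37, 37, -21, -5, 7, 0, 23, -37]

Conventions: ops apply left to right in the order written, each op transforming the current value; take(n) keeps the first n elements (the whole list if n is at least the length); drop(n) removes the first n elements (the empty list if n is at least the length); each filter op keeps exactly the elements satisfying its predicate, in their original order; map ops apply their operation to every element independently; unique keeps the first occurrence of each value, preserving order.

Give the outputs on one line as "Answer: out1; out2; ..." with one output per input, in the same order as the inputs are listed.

Execution, op by op:
  [-49, 3, 41, -12, -4, 24, 33, 24, -28] -> [-49, 3, 41, -12] -> [-12]
  [-24, -26, 23, -36, 20, 15, -42, -44, 42, 32] -> [-24, -26, 23, -36] -> [-36]
  [30, -30, 30, 30, -2, -33, -28, 26, 46, 17] -> [30, -30, 30, 30] -> [30]
  [30, -19, 32, 21, -13, 37, -46, 18] -> [30, -19, 32, 21] -> [21]
  [-37, 37, -21, -5, 7, 0, 23, -37] -> [-37, 37, -21, -5] -> [-5]

[-12]; [-36]; [30]; [21]; [-5]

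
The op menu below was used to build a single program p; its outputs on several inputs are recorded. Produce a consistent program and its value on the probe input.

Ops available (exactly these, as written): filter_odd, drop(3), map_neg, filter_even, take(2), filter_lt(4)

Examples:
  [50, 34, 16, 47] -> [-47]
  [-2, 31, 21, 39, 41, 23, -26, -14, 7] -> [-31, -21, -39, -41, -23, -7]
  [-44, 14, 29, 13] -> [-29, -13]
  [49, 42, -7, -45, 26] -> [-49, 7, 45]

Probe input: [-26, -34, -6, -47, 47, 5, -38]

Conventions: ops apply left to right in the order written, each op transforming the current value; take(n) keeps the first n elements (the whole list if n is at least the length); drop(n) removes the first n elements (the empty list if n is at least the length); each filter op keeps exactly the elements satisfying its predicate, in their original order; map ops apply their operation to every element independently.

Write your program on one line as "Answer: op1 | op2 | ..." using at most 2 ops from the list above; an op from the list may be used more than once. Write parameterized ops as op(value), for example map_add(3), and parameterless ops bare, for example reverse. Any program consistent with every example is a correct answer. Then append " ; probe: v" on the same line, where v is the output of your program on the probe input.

filter_odd | map_neg ; probe: [47, -47, -5]

Check, running the answer program on each example:
  [50, 34, 16, 47] -> [47] -> [-47]
  [-2, 31, 21, 39, 41, 23, -26, -14, 7] -> [31, 21, 39, 41, 23, 7] -> [-31, -21, -39, -41, -23, -7]
  [-44, 14, 29, 13] -> [29, 13] -> [-29, -13]
  [49, 42, -7, -45, 26] -> [49, -7, -45] -> [-49, 7, 45]
  probe: [-26, -34, -6, -47, 47, 5, -38] -> [-47, 47, 5] -> [47, -47, -5]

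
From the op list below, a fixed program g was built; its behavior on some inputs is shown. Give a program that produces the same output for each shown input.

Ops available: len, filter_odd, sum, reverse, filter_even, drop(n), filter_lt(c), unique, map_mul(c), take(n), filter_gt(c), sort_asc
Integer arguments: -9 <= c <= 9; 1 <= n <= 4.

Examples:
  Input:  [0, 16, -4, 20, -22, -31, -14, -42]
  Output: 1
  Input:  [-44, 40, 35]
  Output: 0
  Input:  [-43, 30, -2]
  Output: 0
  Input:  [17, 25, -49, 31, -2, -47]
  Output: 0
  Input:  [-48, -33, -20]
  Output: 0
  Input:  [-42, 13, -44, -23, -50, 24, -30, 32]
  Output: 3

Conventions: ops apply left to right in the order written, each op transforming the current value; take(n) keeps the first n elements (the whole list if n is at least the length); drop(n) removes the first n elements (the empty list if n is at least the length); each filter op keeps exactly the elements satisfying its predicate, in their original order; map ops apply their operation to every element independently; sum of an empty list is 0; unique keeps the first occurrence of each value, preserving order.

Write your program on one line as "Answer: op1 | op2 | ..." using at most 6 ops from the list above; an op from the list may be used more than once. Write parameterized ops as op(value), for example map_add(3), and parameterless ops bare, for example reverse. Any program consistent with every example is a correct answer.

map_mul(5) | reverse | drop(4) | reverse | filter_lt(-1) | len

Check, running the answer program on each example:
  [0, 16, -4, 20, -22, -31, -14, -42] -> [0, 80, -20, 100, -110, -155, -70, -210] -> [-210, -70, -155, -110, 100, -20, 80, 0] -> [100, -20, 80, 0] -> [0, 80, -20, 100] -> [-20] -> 1
  [-44, 40, 35] -> [-220, 200, 175] -> [175, 200, -220] -> [] -> [] -> [] -> 0
  [-43, 30, -2] -> [-215, 150, -10] -> [-10, 150, -215] -> [] -> [] -> [] -> 0
  [17, 25, -49, 31, -2, -47] -> [85, 125, -245, 155, -10, -235] -> [-235, -10, 155, -245, 125, 85] -> [125, 85] -> [85, 125] -> [] -> 0
  [-48, -33, -20] -> [-240, -165, -100] -> [-100, -165, -240] -> [] -> [] -> [] -> 0
  [-42, 13, -44, -23, -50, 24, -30, 32] -> [-210, 65, -220, -115, -250, 120, -150, 160] -> [160, -150, 120, -250, -115, -220, 65, -210] -> [-115, -220, 65, -210] -> [-210, 65, -220, -115] -> [-210, -220, -115] -> 3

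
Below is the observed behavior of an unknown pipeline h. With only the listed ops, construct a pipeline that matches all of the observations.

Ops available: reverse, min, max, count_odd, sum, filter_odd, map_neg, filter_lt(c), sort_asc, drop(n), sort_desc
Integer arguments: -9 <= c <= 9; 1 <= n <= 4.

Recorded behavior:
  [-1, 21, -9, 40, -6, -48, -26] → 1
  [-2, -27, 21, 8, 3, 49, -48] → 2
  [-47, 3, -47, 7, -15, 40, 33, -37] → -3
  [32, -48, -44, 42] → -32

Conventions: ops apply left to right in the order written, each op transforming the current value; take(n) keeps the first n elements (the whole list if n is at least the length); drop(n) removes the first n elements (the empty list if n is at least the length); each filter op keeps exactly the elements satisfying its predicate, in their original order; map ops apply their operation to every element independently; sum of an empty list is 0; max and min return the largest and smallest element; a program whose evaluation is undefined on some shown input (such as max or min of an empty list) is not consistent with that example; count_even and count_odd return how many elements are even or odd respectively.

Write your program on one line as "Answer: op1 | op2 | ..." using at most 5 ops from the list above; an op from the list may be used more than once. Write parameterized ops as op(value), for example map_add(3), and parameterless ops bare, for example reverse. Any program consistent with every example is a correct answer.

map_neg | filter_lt(4) | sort_desc | max

Check, running the answer program on each example:
  [-1, 21, -9, 40, -6, -48, -26] -> [1, -21, 9, -40, 6, 48, 26] -> [1, -21, -40] -> [1, -21, -40] -> 1
  [-2, -27, 21, 8, 3, 49, -48] -> [2, 27, -21, -8, -3, -49, 48] -> [2, -21, -8, -3, -49] -> [2, -3, -8, -21, -49] -> 2
  [-47, 3, -47, 7, -15, 40, 33, -37] -> [47, -3, 47, -7, 15, -40, -33, 37] -> [-3, -7, -40, -33] -> [-3, -7, -33, -40] -> -3
  [32, -48, -44, 42] -> [-32, 48, 44, -42] -> [-32, -42] -> [-32, -42] -> -32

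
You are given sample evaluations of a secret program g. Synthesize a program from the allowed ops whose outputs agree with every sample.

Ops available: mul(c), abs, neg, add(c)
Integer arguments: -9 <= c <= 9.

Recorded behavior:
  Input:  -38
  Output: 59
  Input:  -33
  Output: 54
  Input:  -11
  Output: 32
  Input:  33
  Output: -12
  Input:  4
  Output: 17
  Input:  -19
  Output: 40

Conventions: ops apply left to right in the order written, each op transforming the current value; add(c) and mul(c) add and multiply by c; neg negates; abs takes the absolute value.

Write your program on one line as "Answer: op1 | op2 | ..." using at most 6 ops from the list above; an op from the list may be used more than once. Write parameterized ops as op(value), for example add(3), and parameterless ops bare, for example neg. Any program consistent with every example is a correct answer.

add(-2) | neg | add(4) | add(9) | add(6)

Check, running the answer program on each example:
  -38 -> -40 -> 40 -> 44 -> 53 -> 59
  -33 -> -35 -> 35 -> 39 -> 48 -> 54
  -11 -> -13 -> 13 -> 17 -> 26 -> 32
  33 -> 31 -> -31 -> -27 -> -18 -> -12
  4 -> 2 -> -2 -> 2 -> 11 -> 17
  -19 -> -21 -> 21 -> 25 -> 34 -> 40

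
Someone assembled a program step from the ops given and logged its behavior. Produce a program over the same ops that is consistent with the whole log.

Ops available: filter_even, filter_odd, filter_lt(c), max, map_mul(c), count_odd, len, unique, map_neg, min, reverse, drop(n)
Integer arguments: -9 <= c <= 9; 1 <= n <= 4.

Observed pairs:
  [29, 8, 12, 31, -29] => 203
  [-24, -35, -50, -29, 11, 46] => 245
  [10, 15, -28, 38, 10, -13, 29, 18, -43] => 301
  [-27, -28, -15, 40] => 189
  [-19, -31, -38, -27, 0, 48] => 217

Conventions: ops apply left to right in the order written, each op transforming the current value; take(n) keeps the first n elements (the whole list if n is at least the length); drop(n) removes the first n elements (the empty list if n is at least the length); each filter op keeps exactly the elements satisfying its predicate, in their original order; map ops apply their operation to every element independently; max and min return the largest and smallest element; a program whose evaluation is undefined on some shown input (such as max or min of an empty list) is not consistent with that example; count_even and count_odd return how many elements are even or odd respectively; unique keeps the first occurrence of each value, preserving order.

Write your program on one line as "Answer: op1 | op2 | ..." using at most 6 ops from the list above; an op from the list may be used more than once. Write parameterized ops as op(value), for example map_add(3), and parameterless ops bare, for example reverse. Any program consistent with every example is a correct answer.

map_mul(-7) | unique | filter_odd | reverse | max

Check, running the answer program on each example:
  [29, 8, 12, 31, -29] -> [-203, -56, -84, -217, 203] -> [-203, -56, -84, -217, 203] -> [-203, -217, 203] -> [203, -217, -203] -> 203
  [-24, -35, -50, -29, 11, 46] -> [168, 245, 350, 203, -77, -322] -> [168, 245, 350, 203, -77, -322] -> [245, 203, -77] -> [-77, 203, 245] -> 245
  [10, 15, -28, 38, 10, -13, 29, 18, -43] -> [-70, -105, 196, -266, -70, 91, -203, -126, 301] -> [-70, -105, 196, -266, 91, -203, -126, 301] -> [-105, 91, -203, 301] -> [301, -203, 91, -105] -> 301
  [-27, -28, -15, 40] -> [189, 196, 105, -280] -> [189, 196, 105, -280] -> [189, 105] -> [105, 189] -> 189
  [-19, -31, -38, -27, 0, 48] -> [133, 217, 266, 189, 0, -336] -> [133, 217, 266, 189, 0, -336] -> [133, 217, 189] -> [189, 217, 133] -> 217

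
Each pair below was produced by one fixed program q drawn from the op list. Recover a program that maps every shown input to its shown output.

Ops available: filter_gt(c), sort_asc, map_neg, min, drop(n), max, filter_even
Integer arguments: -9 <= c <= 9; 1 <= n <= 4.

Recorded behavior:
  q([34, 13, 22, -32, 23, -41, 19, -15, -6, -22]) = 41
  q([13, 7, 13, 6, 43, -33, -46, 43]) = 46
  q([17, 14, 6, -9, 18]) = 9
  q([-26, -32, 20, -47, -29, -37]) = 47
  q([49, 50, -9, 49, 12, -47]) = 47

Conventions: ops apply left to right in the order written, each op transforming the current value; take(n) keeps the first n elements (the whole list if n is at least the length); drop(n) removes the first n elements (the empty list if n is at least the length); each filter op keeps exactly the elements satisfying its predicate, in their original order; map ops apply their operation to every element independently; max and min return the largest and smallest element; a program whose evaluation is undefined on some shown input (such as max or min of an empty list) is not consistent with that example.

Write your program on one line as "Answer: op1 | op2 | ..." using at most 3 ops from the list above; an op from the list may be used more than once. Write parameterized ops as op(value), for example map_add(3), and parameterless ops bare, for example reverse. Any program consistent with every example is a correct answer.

map_neg | max

Check, running the answer program on each example:
  [34, 13, 22, -32, 23, -41, 19, -15, -6, -22] -> [-34, -13, -22, 32, -23, 41, -19, 15, 6, 22] -> 41
  [13, 7, 13, 6, 43, -33, -46, 43] -> [-13, -7, -13, -6, -43, 33, 46, -43] -> 46
  [17, 14, 6, -9, 18] -> [-17, -14, -6, 9, -18] -> 9
  [-26, -32, 20, -47, -29, -37] -> [26, 32, -20, 47, 29, 37] -> 47
  [49, 50, -9, 49, 12, -47] -> [-49, -50, 9, -49, -12, 47] -> 47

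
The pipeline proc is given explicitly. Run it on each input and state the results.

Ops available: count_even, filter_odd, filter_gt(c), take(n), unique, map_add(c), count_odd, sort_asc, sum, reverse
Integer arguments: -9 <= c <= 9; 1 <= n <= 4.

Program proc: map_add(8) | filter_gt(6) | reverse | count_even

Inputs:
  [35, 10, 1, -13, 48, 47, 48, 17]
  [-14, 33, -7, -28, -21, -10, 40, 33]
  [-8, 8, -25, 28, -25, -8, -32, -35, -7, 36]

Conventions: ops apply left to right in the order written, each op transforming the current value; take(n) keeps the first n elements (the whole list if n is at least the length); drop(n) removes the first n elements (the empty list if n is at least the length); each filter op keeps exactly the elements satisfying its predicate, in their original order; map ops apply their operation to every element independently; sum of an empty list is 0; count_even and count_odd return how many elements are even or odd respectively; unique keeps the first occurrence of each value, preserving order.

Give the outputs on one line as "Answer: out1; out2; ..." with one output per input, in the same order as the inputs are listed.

Execution, op by op:
  [35, 10, 1, -13, 48, 47, 48, 17] -> [43, 18, 9, -5, 56, 55, 56, 25] -> [43, 18, 9, 56, 55, 56, 25] -> [25, 56, 55, 56, 9, 18, 43] -> 3
  [-14, 33, -7, -28, -21, -10, 40, 33] -> [-6, 41, 1, -20, -13, -2, 48, 41] -> [41, 48, 41] -> [41, 48, 41] -> 1
  [-8, 8, -25, 28, -25, -8, -32, -35, -7, 36] -> [0, 16, -17, 36, -17, 0, -24, -27, 1, 44] -> [16, 36, 44] -> [44, 36, 16] -> 3

3; 1; 3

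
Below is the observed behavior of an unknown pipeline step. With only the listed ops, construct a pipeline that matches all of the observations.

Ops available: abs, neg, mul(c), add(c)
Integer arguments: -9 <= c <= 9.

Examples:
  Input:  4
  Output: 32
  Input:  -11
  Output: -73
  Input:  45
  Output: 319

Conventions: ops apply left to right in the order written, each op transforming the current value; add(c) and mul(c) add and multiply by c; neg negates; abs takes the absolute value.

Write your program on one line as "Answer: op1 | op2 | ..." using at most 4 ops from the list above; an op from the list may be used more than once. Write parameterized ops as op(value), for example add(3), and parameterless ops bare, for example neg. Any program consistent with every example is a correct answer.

neg | mul(7) | neg | add(4)

Check, running the answer program on each example:
  4 -> -4 -> -28 -> 28 -> 32
  -11 -> 11 -> 77 -> -77 -> -73
  45 -> -45 -> -315 -> 315 -> 319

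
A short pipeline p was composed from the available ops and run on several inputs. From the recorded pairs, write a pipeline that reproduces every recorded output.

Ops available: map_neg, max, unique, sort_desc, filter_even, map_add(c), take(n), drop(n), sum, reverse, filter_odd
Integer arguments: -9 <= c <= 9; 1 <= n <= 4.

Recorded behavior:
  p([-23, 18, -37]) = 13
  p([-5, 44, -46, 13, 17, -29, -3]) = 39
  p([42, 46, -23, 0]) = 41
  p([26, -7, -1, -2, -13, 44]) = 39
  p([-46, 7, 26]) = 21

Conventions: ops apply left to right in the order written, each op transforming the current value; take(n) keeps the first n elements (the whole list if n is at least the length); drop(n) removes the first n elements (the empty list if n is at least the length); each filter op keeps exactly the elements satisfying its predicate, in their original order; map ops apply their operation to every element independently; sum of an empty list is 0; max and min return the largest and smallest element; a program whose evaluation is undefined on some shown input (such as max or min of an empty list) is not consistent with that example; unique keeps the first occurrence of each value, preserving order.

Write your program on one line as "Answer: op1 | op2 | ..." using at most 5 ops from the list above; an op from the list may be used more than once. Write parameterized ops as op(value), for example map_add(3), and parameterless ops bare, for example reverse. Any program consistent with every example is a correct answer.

reverse | map_add(-5) | sort_desc | filter_odd | max

Check, running the answer program on each example:
  [-23, 18, -37] -> [-37, 18, -23] -> [-42, 13, -28] -> [13, -28, -42] -> [13] -> 13
  [-5, 44, -46, 13, 17, -29, -3] -> [-3, -29, 17, 13, -46, 44, -5] -> [-8, -34, 12, 8, -51, 39, -10] -> [39, 12, 8, -8, -10, -34, -51] -> [39, -51] -> 39
  [42, 46, -23, 0] -> [0, -23, 46, 42] -> [-5, -28, 41, 37] -> [41, 37, -5, -28] -> [41, 37, -5] -> 41
  [26, -7, -1, -2, -13, 44] -> [44, -13, -2, -1, -7, 26] -> [39, -18, -7, -6, -12, 21] -> [39, 21, -6, -7, -12, -18] -> [39, 21, -7] -> 39
  [-46, 7, 26] -> [26, 7, -46] -> [21, 2, -51] -> [21, 2, -51] -> [21, -51] -> 21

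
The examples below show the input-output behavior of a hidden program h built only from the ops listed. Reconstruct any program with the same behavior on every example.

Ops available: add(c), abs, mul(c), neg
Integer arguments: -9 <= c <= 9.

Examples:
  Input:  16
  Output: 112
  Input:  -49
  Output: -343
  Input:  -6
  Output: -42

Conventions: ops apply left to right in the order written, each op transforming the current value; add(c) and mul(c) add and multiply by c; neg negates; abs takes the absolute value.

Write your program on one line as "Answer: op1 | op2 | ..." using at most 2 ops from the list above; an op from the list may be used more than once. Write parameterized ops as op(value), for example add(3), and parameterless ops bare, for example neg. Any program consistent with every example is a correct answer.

mul(-7) | neg

Check, running the answer program on each example:
  16 -> -112 -> 112
  -49 -> 343 -> -343
  -6 -> 42 -> -42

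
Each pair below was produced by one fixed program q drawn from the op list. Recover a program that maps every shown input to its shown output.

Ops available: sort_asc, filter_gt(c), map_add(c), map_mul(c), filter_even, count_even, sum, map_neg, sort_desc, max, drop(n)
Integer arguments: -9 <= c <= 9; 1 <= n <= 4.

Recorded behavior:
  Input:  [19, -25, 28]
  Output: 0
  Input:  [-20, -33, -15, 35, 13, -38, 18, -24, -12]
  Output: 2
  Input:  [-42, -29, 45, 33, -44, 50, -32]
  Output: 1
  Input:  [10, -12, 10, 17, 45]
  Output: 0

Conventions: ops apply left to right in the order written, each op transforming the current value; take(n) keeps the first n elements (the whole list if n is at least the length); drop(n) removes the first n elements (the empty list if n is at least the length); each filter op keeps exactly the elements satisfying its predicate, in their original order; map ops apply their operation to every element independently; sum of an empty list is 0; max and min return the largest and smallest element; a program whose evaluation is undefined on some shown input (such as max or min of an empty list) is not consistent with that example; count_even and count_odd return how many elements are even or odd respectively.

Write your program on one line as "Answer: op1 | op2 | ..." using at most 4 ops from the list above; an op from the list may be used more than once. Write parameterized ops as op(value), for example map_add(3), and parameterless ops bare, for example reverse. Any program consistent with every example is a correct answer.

filter_even | drop(3) | count_even

Check, running the answer program on each example:
  [19, -25, 28] -> [28] -> [] -> 0
  [-20, -33, -15, 35, 13, -38, 18, -24, -12] -> [-20, -38, 18, -24, -12] -> [-24, -12] -> 2
  [-42, -29, 45, 33, -44, 50, -32] -> [-42, -44, 50, -32] -> [-32] -> 1
  [10, -12, 10, 17, 45] -> [10, -12, 10] -> [] -> 0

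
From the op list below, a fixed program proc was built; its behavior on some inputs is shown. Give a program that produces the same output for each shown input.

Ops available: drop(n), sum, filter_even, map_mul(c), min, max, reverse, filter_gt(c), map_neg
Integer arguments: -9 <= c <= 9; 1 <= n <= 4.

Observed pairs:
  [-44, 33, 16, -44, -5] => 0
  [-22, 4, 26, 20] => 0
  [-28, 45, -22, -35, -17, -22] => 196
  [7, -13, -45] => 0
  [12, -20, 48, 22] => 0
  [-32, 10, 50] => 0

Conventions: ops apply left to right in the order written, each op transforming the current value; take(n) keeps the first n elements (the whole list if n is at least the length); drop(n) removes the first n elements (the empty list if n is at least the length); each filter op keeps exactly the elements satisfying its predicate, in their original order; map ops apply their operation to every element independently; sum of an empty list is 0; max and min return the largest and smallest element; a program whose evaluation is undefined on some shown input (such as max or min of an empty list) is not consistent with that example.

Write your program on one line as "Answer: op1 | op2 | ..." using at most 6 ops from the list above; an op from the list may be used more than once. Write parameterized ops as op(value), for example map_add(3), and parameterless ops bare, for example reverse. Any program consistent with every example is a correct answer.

filter_even | reverse | map_mul(-7) | filter_gt(-8) | drop(2) | sum

Check, running the answer program on each example:
  [-44, 33, 16, -44, -5] -> [-44, 16, -44] -> [-44, 16, -44] -> [308, -112, 308] -> [308, 308] -> [] -> 0
  [-22, 4, 26, 20] -> [-22, 4, 26, 20] -> [20, 26, 4, -22] -> [-140, -182, -28, 154] -> [154] -> [] -> 0
  [-28, 45, -22, -35, -17, -22] -> [-28, -22, -22] -> [-22, -22, -28] -> [154, 154, 196] -> [154, 154, 196] -> [196] -> 196
  [7, -13, -45] -> [] -> [] -> [] -> [] -> [] -> 0
  [12, -20, 48, 22] -> [12, -20, 48, 22] -> [22, 48, -20, 12] -> [-154, -336, 140, -84] -> [140] -> [] -> 0
  [-32, 10, 50] -> [-32, 10, 50] -> [50, 10, -32] -> [-350, -70, 224] -> [224] -> [] -> 0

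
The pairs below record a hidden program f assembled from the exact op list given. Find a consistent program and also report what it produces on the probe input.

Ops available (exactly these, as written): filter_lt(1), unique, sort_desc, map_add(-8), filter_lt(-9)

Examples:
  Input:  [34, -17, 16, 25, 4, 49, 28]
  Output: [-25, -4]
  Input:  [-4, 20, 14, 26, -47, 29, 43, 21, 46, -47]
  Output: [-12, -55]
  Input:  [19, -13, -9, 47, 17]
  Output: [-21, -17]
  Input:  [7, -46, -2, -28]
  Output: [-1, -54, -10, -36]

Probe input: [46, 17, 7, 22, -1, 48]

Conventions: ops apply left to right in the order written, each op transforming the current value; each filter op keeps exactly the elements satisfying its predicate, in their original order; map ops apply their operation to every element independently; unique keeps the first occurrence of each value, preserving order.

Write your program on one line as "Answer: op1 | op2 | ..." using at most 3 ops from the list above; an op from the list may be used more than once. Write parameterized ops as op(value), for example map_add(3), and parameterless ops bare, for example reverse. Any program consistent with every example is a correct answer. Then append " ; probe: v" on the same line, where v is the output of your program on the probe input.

map_add(-8) | filter_lt(1) | unique ; probe: [-1, -9]

Check, running the answer program on each example:
  [34, -17, 16, 25, 4, 49, 28] -> [26, -25, 8, 17, -4, 41, 20] -> [-25, -4] -> [-25, -4]
  [-4, 20, 14, 26, -47, 29, 43, 21, 46, -47] -> [-12, 12, 6, 18, -55, 21, 35, 13, 38, -55] -> [-12, -55, -55] -> [-12, -55]
  [19, -13, -9, 47, 17] -> [11, -21, -17, 39, 9] -> [-21, -17] -> [-21, -17]
  [7, -46, -2, -28] -> [-1, -54, -10, -36] -> [-1, -54, -10, -36] -> [-1, -54, -10, -36]
  probe: [46, 17, 7, 22, -1, 48] -> [38, 9, -1, 14, -9, 40] -> [-1, -9] -> [-1, -9]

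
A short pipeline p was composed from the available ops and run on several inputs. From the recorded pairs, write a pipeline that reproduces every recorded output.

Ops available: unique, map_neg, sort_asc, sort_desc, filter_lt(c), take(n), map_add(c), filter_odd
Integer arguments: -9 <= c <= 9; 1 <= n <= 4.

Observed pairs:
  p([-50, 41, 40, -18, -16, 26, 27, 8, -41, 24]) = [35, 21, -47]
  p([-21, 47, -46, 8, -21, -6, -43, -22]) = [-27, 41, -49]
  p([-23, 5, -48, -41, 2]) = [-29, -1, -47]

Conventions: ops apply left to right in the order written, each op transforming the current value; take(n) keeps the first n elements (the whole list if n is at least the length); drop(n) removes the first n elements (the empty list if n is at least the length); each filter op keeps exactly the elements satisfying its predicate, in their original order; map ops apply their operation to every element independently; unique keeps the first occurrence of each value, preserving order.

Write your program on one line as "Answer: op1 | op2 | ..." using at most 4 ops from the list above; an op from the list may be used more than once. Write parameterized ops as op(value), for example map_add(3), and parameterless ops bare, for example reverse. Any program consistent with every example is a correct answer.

unique | filter_odd | map_add(-6)

Check, running the answer program on each example:
  [-50, 41, 40, -18, -16, 26, 27, 8, -41, 24] -> [-50, 41, 40, -18, -16, 26, 27, 8, -41, 24] -> [41, 27, -41] -> [35, 21, -47]
  [-21, 47, -46, 8, -21, -6, -43, -22] -> [-21, 47, -46, 8, -6, -43, -22] -> [-21, 47, -43] -> [-27, 41, -49]
  [-23, 5, -48, -41, 2] -> [-23, 5, -48, -41, 2] -> [-23, 5, -41] -> [-29, -1, -47]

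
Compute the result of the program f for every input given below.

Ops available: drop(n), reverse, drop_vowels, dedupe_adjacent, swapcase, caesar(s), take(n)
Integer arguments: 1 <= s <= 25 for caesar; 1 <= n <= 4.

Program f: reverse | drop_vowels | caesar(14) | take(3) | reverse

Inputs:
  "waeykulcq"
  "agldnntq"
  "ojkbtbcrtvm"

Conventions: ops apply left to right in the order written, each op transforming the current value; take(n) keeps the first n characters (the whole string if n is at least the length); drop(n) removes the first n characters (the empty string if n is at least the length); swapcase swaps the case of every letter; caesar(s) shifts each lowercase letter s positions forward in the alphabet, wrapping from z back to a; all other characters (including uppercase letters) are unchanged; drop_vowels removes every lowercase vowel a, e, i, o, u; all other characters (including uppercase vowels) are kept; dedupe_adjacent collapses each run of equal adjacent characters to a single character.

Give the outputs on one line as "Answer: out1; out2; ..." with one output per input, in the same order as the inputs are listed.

"zqe"; "bhe"; "hja"

Execution, op by op:
  "waeykulcq" -> "qclukyeaw" -> "qclkyw" -> "eqzymk" -> "eqz" -> "zqe"
  "agldnntq" -> "qtnndlga" -> "qtnndlg" -> "ehbbrzu" -> "ehb" -> "bhe"
  "ojkbtbcrtvm" -> "mvtrcbtbkjo" -> "mvtrcbtbkj" -> "ajhfqphpyx" -> "ajh" -> "hja"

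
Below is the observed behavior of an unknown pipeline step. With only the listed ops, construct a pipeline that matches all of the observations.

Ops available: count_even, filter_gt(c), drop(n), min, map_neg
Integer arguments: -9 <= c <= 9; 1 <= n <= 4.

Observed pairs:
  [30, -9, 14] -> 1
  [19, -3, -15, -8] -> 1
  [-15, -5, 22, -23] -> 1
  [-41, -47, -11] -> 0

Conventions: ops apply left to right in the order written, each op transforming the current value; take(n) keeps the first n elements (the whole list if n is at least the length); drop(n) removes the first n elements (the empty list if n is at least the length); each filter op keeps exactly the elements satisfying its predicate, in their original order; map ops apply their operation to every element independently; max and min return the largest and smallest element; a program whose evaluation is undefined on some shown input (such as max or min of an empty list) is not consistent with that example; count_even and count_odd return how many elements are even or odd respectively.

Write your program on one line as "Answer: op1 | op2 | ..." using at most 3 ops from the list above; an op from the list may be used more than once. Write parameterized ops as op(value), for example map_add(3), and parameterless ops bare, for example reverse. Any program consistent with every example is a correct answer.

drop(1) | count_even

Check, running the answer program on each example:
  [30, -9, 14] -> [-9, 14] -> 1
  [19, -3, -15, -8] -> [-3, -15, -8] -> 1
  [-15, -5, 22, -23] -> [-5, 22, -23] -> 1
  [-41, -47, -11] -> [-47, -11] -> 0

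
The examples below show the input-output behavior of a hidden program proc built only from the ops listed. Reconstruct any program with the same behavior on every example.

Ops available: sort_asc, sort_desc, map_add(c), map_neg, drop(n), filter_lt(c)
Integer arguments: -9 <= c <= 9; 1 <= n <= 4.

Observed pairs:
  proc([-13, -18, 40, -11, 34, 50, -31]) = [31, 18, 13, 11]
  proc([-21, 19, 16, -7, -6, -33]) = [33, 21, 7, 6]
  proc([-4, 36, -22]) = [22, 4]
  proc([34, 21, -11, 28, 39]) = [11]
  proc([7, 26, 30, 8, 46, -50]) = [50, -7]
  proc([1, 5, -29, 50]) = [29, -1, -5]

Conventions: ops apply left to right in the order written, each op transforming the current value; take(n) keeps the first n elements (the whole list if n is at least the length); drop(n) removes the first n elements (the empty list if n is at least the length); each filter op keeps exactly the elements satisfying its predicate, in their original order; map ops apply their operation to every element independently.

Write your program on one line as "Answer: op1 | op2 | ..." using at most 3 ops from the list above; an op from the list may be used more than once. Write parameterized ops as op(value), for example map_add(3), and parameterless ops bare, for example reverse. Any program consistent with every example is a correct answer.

filter_lt(8) | map_neg | sort_desc

Check, running the answer program on each example:
  [-13, -18, 40, -11, 34, 50, -31] -> [-13, -18, -11, -31] -> [13, 18, 11, 31] -> [31, 18, 13, 11]
  [-21, 19, 16, -7, -6, -33] -> [-21, -7, -6, -33] -> [21, 7, 6, 33] -> [33, 21, 7, 6]
  [-4, 36, -22] -> [-4, -22] -> [4, 22] -> [22, 4]
  [34, 21, -11, 28, 39] -> [-11] -> [11] -> [11]
  [7, 26, 30, 8, 46, -50] -> [7, -50] -> [-7, 50] -> [50, -7]
  [1, 5, -29, 50] -> [1, 5, -29] -> [-1, -5, 29] -> [29, -1, -5]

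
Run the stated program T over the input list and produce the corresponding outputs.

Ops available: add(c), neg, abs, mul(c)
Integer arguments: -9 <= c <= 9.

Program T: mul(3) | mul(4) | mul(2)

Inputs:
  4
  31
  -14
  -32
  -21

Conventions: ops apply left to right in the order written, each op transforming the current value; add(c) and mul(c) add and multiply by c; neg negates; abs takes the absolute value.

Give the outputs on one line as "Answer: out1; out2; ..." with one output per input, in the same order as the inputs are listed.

Execution, op by op:
  4 -> 12 -> 48 -> 96
  31 -> 93 -> 372 -> 744
  -14 -> -42 -> -168 -> -336
  -32 -> -96 -> -384 -> -768
  -21 -> -63 -> -252 -> -504

96; 744; -336; -768; -504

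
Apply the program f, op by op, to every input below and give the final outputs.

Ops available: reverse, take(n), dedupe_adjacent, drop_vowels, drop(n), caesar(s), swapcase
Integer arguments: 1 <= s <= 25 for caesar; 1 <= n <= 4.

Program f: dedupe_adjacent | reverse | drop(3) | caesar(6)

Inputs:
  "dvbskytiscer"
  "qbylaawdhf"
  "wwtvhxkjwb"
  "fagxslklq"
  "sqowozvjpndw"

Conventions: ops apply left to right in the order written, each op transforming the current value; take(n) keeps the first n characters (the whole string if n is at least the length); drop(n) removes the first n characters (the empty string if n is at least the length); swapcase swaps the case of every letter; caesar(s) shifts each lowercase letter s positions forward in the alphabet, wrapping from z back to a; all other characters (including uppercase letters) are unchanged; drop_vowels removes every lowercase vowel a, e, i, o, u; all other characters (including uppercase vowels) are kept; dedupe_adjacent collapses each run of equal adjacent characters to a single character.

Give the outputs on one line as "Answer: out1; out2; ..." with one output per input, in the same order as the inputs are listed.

Execution, op by op:
  "dvbskytiscer" -> "dvbskytiscer" -> "recsityksbvd" -> "sityksbvd" -> "yozeqyhbj"
  "qbylaawdhf" -> "qbylawdhf" -> "fhdwalybq" -> "walybq" -> "cgrehw"
  "wwtvhxkjwb" -> "wtvhxkjwb" -> "bwjkxhvtw" -> "kxhvtw" -> "qdnbzc"
  "fagxslklq" -> "fagxslklq" -> "qlklsxgaf" -> "lsxgaf" -> "rydmgl"
  "sqowozvjpndw" -> "sqowozvjpndw" -> "wdnpjvzowoqs" -> "pjvzowoqs" -> "vpbfucuwy"

"yozeqyhbj"; "cgrehw"; "qdnbzc"; "rydmgl"; "vpbfucuwy"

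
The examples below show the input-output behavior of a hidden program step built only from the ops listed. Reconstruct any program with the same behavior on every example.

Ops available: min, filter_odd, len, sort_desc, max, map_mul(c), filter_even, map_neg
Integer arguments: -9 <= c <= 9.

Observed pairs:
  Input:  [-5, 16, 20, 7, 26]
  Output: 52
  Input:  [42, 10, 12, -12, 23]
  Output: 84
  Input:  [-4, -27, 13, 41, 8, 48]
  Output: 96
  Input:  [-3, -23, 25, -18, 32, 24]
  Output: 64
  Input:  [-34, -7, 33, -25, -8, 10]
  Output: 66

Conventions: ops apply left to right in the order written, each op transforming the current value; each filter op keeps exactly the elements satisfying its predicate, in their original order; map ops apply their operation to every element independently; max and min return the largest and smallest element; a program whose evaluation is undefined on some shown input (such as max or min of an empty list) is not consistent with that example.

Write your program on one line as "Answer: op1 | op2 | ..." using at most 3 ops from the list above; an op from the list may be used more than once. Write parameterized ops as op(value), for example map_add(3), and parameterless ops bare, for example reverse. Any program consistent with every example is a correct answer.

map_mul(2) | sort_desc | max

Check, running the answer program on each example:
  [-5, 16, 20, 7, 26] -> [-10, 32, 40, 14, 52] -> [52, 40, 32, 14, -10] -> 52
  [42, 10, 12, -12, 23] -> [84, 20, 24, -24, 46] -> [84, 46, 24, 20, -24] -> 84
  [-4, -27, 13, 41, 8, 48] -> [-8, -54, 26, 82, 16, 96] -> [96, 82, 26, 16, -8, -54] -> 96
  [-3, -23, 25, -18, 32, 24] -> [-6, -46, 50, -36, 64, 48] -> [64, 50, 48, -6, -36, -46] -> 64
  [-34, -7, 33, -25, -8, 10] -> [-68, -14, 66, -50, -16, 20] -> [66, 20, -14, -16, -50, -68] -> 66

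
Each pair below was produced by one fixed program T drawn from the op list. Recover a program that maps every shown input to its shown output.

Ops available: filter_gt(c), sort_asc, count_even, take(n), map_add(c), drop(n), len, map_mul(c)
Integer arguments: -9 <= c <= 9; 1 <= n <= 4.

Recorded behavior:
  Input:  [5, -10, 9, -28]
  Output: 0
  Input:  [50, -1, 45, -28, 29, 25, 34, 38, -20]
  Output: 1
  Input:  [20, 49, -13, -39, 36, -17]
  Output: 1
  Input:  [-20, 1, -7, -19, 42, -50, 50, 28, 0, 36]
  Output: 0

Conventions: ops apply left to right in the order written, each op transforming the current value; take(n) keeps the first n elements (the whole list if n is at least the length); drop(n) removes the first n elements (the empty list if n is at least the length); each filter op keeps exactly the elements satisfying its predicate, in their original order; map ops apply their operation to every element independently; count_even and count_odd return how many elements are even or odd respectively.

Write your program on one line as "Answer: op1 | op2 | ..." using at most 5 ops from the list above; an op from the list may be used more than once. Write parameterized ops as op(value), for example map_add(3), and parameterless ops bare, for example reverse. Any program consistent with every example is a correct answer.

map_add(-5) | drop(2) | drop(3) | sort_asc | count_even

Check, running the answer program on each example:
  [5, -10, 9, -28] -> [0, -15, 4, -33] -> [4, -33] -> [] -> [] -> 0
  [50, -1, 45, -28, 29, 25, 34, 38, -20] -> [45, -6, 40, -33, 24, 20, 29, 33, -25] -> [40, -33, 24, 20, 29, 33, -25] -> [20, 29, 33, -25] -> [-25, 20, 29, 33] -> 1
  [20, 49, -13, -39, 36, -17] -> [15, 44, -18, -44, 31, -22] -> [-18, -44, 31, -22] -> [-22] -> [-22] -> 1
  [-20, 1, -7, -19, 42, -50, 50, 28, 0, 36] -> [-25, -4, -12, -24, 37, -55, 45, 23, -5, 31] -> [-12, -24, 37, -55, 45, 23, -5, 31] -> [-55, 45, 23, -5, 31] -> [-55, -5, 23, 31, 45] -> 0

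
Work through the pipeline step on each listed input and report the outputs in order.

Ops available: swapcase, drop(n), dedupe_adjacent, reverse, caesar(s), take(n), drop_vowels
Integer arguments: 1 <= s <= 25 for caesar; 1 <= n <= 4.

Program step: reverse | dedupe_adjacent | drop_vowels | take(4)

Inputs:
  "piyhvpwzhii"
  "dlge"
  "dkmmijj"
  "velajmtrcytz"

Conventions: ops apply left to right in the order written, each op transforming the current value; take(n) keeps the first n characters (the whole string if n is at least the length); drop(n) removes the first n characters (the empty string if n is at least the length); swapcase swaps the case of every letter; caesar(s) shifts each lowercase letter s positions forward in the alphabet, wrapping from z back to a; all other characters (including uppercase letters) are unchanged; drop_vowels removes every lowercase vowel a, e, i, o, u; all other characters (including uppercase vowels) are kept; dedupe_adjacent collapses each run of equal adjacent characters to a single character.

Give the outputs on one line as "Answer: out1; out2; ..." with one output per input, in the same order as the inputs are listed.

"hzwp"; "gld"; "jmkd"; "ztyc"

Execution, op by op:
  "piyhvpwzhii" -> "iihzwpvhyip" -> "ihzwpvhyip" -> "hzwpvhyp" -> "hzwp"
  "dlge" -> "egld" -> "egld" -> "gld" -> "gld"
  "dkmmijj" -> "jjimmkd" -> "jimkd" -> "jmkd" -> "jmkd"
  "velajmtrcytz" -> "ztycrtmjalev" -> "ztycrtmjalev" -> "ztycrtmjlv" -> "ztyc"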